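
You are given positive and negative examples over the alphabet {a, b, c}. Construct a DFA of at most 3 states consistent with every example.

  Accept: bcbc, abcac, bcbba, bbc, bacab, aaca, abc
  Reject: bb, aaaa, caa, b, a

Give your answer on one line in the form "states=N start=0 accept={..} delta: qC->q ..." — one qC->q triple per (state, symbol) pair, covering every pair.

Grow the machine one transition at a time. Run the examples from 0; the earliest place one falls off (shortest prefix, ties alphabetical) gets sent to the lowest-numbered state that keeps every Accept/Reject pair distinguishable — a pair clashes when both reach the same state with identical unread suffix — and to a fresh state only if none does.
a: 0a undefined. 0a->0: ok.
b: 0b undefined. 0b->0: ok.
c: 0c undefined. 0c->0: no, bcbc/bb meet in 0. Open state 1: 0c->1.
ca: 1a undefined. 1a->0: no, bacab/bb meet in 0. 1a->1: no, bbc/caa meet in 1. Open state 2: 1a->2.
bcb: 1b undefined. 1b->0: no, bcbba/bb meet in 0. 1b->1: ok.
caa: 2a undefined. 2a->0: ok.
bcbc: 1c undefined. 1c->0: no, bcbc/bb meet in 0. 1c->1: ok.
abcac: 2c undefined. 2c->0: no, abcac/bb meet in 0. 2c->1: ok.
bacab: 2b undefined. 2b->0: no, bacab/bb meet in 0. 2b->1: ok.
All examples now run through 3 states with every (state, symbol) defined. Accept strings end in {1,2}, Reject strings end in {0}; accept={1,2}.

states=3 start=0 accept={1,2} delta: 0a->0 0b->0 0c->1 1a->2 1b->1 1c->1 2a->0 2b->1 2c->1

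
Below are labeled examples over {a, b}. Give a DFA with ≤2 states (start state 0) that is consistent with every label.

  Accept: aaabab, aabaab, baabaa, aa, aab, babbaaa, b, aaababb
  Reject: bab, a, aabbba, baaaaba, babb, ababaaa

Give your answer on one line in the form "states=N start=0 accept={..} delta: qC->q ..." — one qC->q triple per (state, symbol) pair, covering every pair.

states=2 start=0 accept={0} delta: 0a->1 0b->0 1a->0 1b->1

Fold the examples into a partial DFA from state 0: repeatedly fix the first undefined (state, symbol) met by the shortest-then-alphabetical prefix, trying targets in increasing order and rejecting any under which an Accept and a Reject string meet in one state with the same remainder; add a state when all current targets are rejected. Accepting states are where Accept strings end.
a: 0a undefined. 0a->0: no, aaabab/bab meet in 0 with "bab" left. Open state 1: 0a->1.
b: 0b undefined. 0b->0: ok.
aa: 1a undefined. 1a->0: ok.
ab: 1b undefined. 1b->0: no, aaabab/bab meet in 0. 1b->1: ok.
All examples now run through 2 states with every (state, symbol) defined. Accept strings end in {0}, Reject strings end in {1}; accept={0}.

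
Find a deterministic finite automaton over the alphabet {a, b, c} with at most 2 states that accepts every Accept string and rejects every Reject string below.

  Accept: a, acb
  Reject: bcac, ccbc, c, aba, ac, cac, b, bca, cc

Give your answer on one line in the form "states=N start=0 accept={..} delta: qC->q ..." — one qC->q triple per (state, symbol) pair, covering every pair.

State merging on the prefix tree: take the shortest (then alphabetical) example prefix whose next move is undefined and point that move at state 0, else 1, else 2, ...; a target is out if some Accept/Reject pair would then sit in one state with the same input left (inseparable). If every existing state is out, open a new one.
a: 0a undefined. 0a->0: ok.
b: 0b undefined. 0b->0: no, a/aba meet in 0. Open state 1: 0b->1.
c: 0c undefined. 0c->0: no, a/c meet in 0. 0c->1: ok.
bc: 1c undefined. 1c->0: no, a/ccbc meet in 0. 1c->1: ok.
ca: 1a undefined. 1a->0: no, a/aba meet in 0. 1a->1: ok.
acb: 1b undefined. 1b->0: ok.
All examples now run through 2 states with every (state, symbol) defined. Accept strings end in {0}, Reject strings end in {1}; accept={0}.

states=2 start=0 accept={0} delta: 0a->0 0b->1 0c->1 1a->1 1b->0 1c->1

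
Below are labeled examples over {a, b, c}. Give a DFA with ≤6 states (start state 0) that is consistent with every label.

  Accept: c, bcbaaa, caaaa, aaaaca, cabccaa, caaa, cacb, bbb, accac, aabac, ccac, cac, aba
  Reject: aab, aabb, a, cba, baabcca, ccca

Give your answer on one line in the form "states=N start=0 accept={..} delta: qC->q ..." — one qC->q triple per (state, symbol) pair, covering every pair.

states=5 start=0 accept={2,4} delta: 0a->0 0b->1 0c->2 1a->2 1b->3 1c->0 2a->2 2b->0 2c->4 3a->2 3b->2 3c->2 4a->3 4b->2 4c->0

Grow the machine one transition at a time. Run the examples from 0; the earliest place one falls off (shortest prefix, ties alphabetical) gets sent to the lowest-numbered state that keeps every Accept/Reject pair distinguishable — a pair clashes when both reach the same state with identical unread suffix — and to a fresh state only if none does.
a: 0a undefined. 0a->0: ok.
b: 0b undefined. 0b->0: no, bbb/aab meet in 0. Open state 1: 0b->1.
c: 0c undefined. 0c->0: no, c/a meet in 0. 0c->1: no, c/aab meet in 1. Open state 2: 0c->2.
ba: 1a undefined. 1a->0: no, aba/a meet in 0. 1a->1: no, aba/aab meet in 1. 1a->2: ok.
bb: 1b undefined. 1b->0: no, bbb/aab meet in 1. 1b->1: no, bbb/aab meet in 1. 1b->2: no, c/aabb meet in 2. Open state 3: 1b->3.
bc: 1c undefined. 1c->0: ok.
ca: 2a undefined. 2a->0: no, bcbaaa/a meet in 0. 2a->1: no, aaaaca/aab meet in 1. 2a->2: ok.
cb: 2b undefined. 2b->0: ok.
cc: 2c undefined. 2c->0: no, c/ccca meet in 2. 2c->1: no, c/baabcca meet in 2. 2c->2: no, c/baabcca meet in 2. 2c->3: no, aabac/aabb meet in 3. Open state 4: 2c->4.
bbb: 3b undefined. 3b->0: no, bbb/a meet in 0. 3b->1: no, bbb/aab meet in 1. 3b->2: ok.
cca: 4a undefined. 4a->0: no, cabccaa/a meet in 0. 4a->1: no, accac/a meet in 0. 4a->2: no, c/baabcca meet in 2. 4a->3: ok.
ccc: 4c undefined. 4c->0: ok.
cacb: 4b undefined. 4b->0: no, cacb/a meet in 0. 4b->1: no, cacb/aab meet in 1. 4b->2: ok.
ccac: 3c undefined. 3c->0: no, accac/a meet in 0. 3c->1: no, accac/aab meet in 1. 3c->2: ok.
cabccaa: 3a undefined. 3a->0: no, cabccaa/a meet in 0. 3a->1: no, cabccaa/aab meet in 1. 3a->2: ok.
All examples now run through 5 states with every (state, symbol) defined. Accept strings end in {2,4}, Reject strings end in {0,1,3}; accept={2,4}.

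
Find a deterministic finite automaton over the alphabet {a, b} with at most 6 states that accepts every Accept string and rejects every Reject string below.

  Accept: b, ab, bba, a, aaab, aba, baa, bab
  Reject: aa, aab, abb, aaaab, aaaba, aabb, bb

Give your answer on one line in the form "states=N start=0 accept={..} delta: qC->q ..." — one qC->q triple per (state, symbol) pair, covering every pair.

states=5 start=0 accept={0,1,2,4} delta: 0a->1 0b->2 1a->3 1b->2 2a->0 2b->3 3a->4 3b->3 4a->2 4b->1

Fold the examples into a partial DFA from state 0: repeatedly fix the first undefined (state, symbol) met by the shortest-then-alphabetical prefix, trying targets in increasing order and rejecting any under which an Accept and a Reject string meet in one state with the same remainder; add a state when all current targets are rejected. Accepting states are where Accept strings end.
a: 0a undefined. 0a->0: no, b/aab meet in 0 with "b" left. Open state 1: 0a->1.
b: 0b undefined. 0b->0: no, b/bb meet in 0. 0b->1: no, ab/bb meet in 1 with "b" left. Open state 2: 0b->2.
aa: 1a undefined. 1a->0: no, b/aab meet in 2. 1a->1: no, ab/aab meet in 1 with "b" left. 1a->2: no, b/aa meet in 2. Open state 3: 1a->3.
ab: 1b undefined. 1b->0: no, b/abb meet in 2. 1b->1: no, ab/abb meet in 1. 1b->2: ok.
ba: 2a undefined. 2a->0: ok.
bb: 2b undefined. 2b->0: no, aba/abb meet in 0. 2b->1: no, bba/aa meet in 3. 2b->2: no, b/abb meet in 2. 2b->3: ok.
aaa: 3a undefined. 3a->0: no, b/aaaab meet in 2. 3a->1: no, aba/aaaba meet in 0. 3a->2: no, b/aaaab meet in 2. 3a->3: no, bba/aa meet in 3. Open state 4: 3a->4.
aab: 3b undefined. 3b->0: no, b/aabb meet in 2. 3b->1: no, b/aabb meet in 2. 3b->2: no, b/aab meet in 2. 3b->3: ok.
aaaa: 4a undefined. 4a->0: no, b/aaaab meet in 2. 4a->1: no, b/aaaab meet in 2. 4a->2: ok.
aaab: 4b undefined. 4b->0: no, a/aaaba meet in 1. 4b->1: ok.
All examples now run through 5 states with every (state, symbol) defined. Accept strings end in {0,1,2,4}, Reject strings end in {3}; accept={0,1,2,4}.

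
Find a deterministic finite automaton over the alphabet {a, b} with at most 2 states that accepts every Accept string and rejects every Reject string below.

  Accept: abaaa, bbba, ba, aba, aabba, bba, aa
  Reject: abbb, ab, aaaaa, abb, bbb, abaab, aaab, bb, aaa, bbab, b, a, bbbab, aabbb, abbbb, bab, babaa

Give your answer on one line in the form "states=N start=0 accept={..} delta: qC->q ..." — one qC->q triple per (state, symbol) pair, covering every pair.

states=2 start=0 accept={0} delta: 0a->1 0b->1 1a->0 1b->1

Fold the examples into a partial DFA from state 0: repeatedly fix the first undefined (state, symbol) met by the shortest-then-alphabetical prefix, trying targets in increasing order and rejecting any under which an Accept and a Reject string meet in one state with the same remainder; add a state when all current targets are rejected. Accepting states are where Accept strings end.
a: 0a undefined. 0a->0: no, aa/aaaaa meet in 0. Open state 1: 0a->1.
b: 0b undefined. 0b->0: no, bbba/a meet in 1. 0b->1: ok.
aa: 1a undefined. 1a->0: ok.
ab: 1b undefined. 1b->0: no, abaaa/aaaaa meet in 1. 1b->1: ok.
All examples now run through 2 states with every (state, symbol) defined. Accept strings end in {0}, Reject strings end in {1}; accept={0}.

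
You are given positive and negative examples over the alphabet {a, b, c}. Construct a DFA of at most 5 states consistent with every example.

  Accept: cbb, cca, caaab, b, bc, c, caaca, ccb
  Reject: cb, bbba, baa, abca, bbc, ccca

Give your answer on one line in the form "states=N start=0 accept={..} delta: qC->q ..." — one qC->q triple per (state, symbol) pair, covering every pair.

states=4 start=0 accept={1,2} delta: 0a->0 0b->1 0c->2 1a->0 1b->2 1c->1 2a->1 2b->0 2c->3 3a->1 3b->1 3c->0

State merging on the prefix tree: take the shortest (then alphabetical) example prefix whose next move is undefined and point that move at state 0, else 1, else 2, ...; a target is out if some Accept/Reject pair would then sit in one state with the same input left (inseparable). If every existing state is out, open a new one.
a: 0a undefined. 0a->0: ok.
b: 0b undefined. 0b->0: no, b/bbba meet in 0. Open state 1: 0b->1.
c: 0c undefined. 0c->0: no, cca/ccca meet in 0. 0c->1: no, cca/abca meet in 1 with "ca" left. Open state 2: 0c->2.
ba: 1a undefined. 1a->0: ok.
bb: 1b undefined. 1b->0: no, c/bbc meet in 2. 1b->1: no, bc/bbc meet in 1 with "c" left. 1b->2: ok.
bc: 1c undefined. 1c->0: no, bc/baa meet in 0. 1c->1: ok.
ca: 2a undefined. 2a->0: no, caaca/baa meet in 0. 2a->1: ok.
cb: 2b undefined. 2b->0: ok.
cc: 2c undefined. 2c->0: no, cbb/ccca meet in 1. 2c->1: no, cbb/bbc meet in 1. 2c->2: no, cbb/ccca meet in 1. Open state 3: 2c->3.
cca: 3a undefined. 3a->0: no, cca/cb meet in 0. 3a->1: ok.
ccb: 3b undefined. 3b->0: no, ccb/cb meet in 0. 3b->1: ok.
ccc: 3c undefined. 3c->0: ok.
All examples now run through 4 states with every (state, symbol) defined. Accept strings end in {1,2}, Reject strings end in {0,3}; accept={1,2}.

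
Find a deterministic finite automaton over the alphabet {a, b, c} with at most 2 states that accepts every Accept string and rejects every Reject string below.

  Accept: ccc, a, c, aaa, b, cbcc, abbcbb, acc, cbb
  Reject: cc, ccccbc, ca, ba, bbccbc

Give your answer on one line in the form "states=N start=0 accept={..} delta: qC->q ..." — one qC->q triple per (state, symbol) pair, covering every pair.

states=2 start=0 accept={1} delta: 0a->1 0b->1 0c->1 1a->0 1b->1 1c->0

Grow the machine one transition at a time. Run the examples from 0; the earliest place one falls off (shortest prefix, ties alphabetical) gets sent to the lowest-numbered state that keeps every Accept/Reject pair distinguishable — a pair clashes when both reach the same state with identical unread suffix — and to a fresh state only if none does.
a: 0a undefined. 0a->0: no, acc/cc meet in 0 with "cc" left. Open state 1: 0a->1.
b: 0b undefined. 0b->0: no, a/ba meet in 1. 0b->1: ok.
c: 0c undefined. 0c->0: no, ccc/cc meet in 0. 0c->1: ok.
aa: 1a undefined. 1a->0: ok.
ab: 1b undefined. 1b->0: no, cbcc/cc meet in 1 with "c" left. 1b->1: ok.
ac: 1c undefined. 1c->0: ok.
All examples now run through 2 states with every (state, symbol) defined. Accept strings end in {1}, Reject strings end in {0}; accept={1}.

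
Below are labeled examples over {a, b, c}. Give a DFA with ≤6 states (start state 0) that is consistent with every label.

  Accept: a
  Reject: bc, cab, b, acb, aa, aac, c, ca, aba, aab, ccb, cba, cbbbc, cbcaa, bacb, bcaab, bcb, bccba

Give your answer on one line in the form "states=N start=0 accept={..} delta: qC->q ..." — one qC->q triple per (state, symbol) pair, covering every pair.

Grow the machine one transition at a time. Run the examples from 0; the earliest place one falls off (shortest prefix, ties alphabetical) gets sent to the lowest-numbered state that keeps every Accept/Reject pair distinguishable — a pair clashes when both reach the same state with identical unread suffix — and to a fresh state only if none does.
a: 0a undefined. 0a->0: no, a/aa meet in 0. Open state 1: 0a->1.
b: 0b undefined. 0b->0: ok.
c: 0c undefined. 0c->0: no, a/ca meet in 1. 0c->1: no, a/bc meet in 1. Open state 2: 0c->2.
aa: 1a undefined. 1a->0: ok.
ab: 1b undefined. 1b->0: no, a/aba meet in 1. 1b->1: ok.
ac: 1c undefined. 1c->0: ok.
ca: 2a undefined. 2a->0: no, a/bcaab meet in 1. 2a->1: no, a/cab meet in 1. 2a->2: ok.
cb: 2b undefined. 2b->0: no, a/cba meet in 1. 2b->1: no, a/cab meet in 1. 2b->2: ok.
cc: 2c undefined. 2c->0: no, a/bccba meet in 1. 2c->1: no, a/ccb meet in 1. 2c->2: ok.
All examples now run through 3 states with every (state, symbol) defined. Accept strings end in {1}, Reject strings end in {0,2}; accept={1}.

states=3 start=0 accept={1} delta: 0a->1 0b->0 0c->2 1a->0 1b->1 1c->0 2a->2 2b->2 2c->2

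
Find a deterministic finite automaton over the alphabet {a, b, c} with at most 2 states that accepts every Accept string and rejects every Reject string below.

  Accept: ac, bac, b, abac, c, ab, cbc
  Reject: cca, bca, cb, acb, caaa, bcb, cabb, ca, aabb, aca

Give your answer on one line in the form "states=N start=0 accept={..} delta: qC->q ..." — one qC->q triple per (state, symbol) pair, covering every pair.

states=2 start=0 accept={1} delta: 0a->0 0b->1 0c->1 1a->0 1b->0 1c->1

Grow the machine one transition at a time. Run the examples from 0; the earliest place one falls off (shortest prefix, ties alphabetical) gets sent to the lowest-numbered state that keeps every Accept/Reject pair distinguishable — a pair clashes when both reach the same state with identical unread suffix — and to a fresh state only if none does.
a: 0a undefined. 0a->0: ok.
b: 0b undefined. 0b->0: no, b/aabb meet in 0. Open state 1: 0b->1.
c: 0c undefined. 0c->0: no, ac/cca meet in 0. 0c->1: ok.
ba: 1a undefined. 1a->0: ok.
bc: 1c undefined. 1c->0: no, ac/bcb meet in 1. 1c->1: ok.
cb: 1b undefined. 1b->0: ok.
All examples now run through 2 states with every (state, symbol) defined. Accept strings end in {1}, Reject strings end in {0}; accept={1}.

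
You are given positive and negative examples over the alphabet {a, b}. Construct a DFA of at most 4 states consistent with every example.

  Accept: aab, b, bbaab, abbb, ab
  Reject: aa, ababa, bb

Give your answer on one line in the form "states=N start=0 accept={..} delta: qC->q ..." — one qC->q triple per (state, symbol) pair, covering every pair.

State merging on the prefix tree: take the shortest (then alphabetical) example prefix whose next move is undefined and point that move at state 0, else 1, else 2, ...; a target is out if some Accept/Reject pair would then sit in one state with the same input left (inseparable). If every existing state is out, open a new one.
a: 0a undefined. 0a->0: ok.
b: 0b undefined. 0b->0: no, aab/aa meet in 0. Open state 1: 0b->1.
bb: 1b undefined. 1b->0: ok.
aba: 1a undefined. 1a->0: ok.
All examples now run through 2 states with every (state, symbol) defined. Accept strings end in {1}, Reject strings end in {0}; accept={1}.

states=2 start=0 accept={1} delta: 0a->0 0b->1 1a->0 1b->0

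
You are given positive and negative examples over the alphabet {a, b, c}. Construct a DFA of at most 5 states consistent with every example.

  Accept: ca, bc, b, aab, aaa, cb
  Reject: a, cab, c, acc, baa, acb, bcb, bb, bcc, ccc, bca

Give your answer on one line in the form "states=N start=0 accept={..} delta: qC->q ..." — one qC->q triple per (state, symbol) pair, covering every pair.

Fold the examples into a partial DFA from state 0: repeatedly fix the first undefined (state, symbol) met by the shortest-then-alphabetical prefix, trying targets in increasing order and rejecting any under which an Accept and a Reject string meet in one state with the same remainder; add a state when all current targets are rejected. Accepting states are where Accept strings end.
a: 0a undefined. 0a->0: no, aaa/a meet in 0. Open state 1: 0a->1.
b: 0b undefined. 0b->0: no, ca/bca meet in 0 with "ca" left. 0b->1: no, b/a meet in 1. Open state 2: 0b->2.
c: 0c undefined. 0c->0: no, ca/a meet in 1. 0c->1: no, aab/cab meet in 1 with "ab" left. 0c->2: no, b/c meet in 2. Open state 3: 0c->3.
aa: 1a undefined. 1a->0: no, aaa/a meet in 1. 1a->1: no, aaa/a meet in 1. 1a->2: no, aab/bb meet in 2 with "b" left. 1a->3: ok.
ac: 1c undefined. 1c->0: no, b/acb meet in 2. 1c->1: ok.
ba: 2a undefined. 2a->0: ok.
bb: 2b undefined. 2b->0: ok.
bc: 2c undefined. 2c->0: no, bc/bb meet in 0. 2c->1: no, bc/a meet in 1. 2c->2: no, bc/bcc meet in 2. 2c->3: no, ca/bca meet in 3 with "a" left. Open state 4: 2c->4.
ca: 3a undefined. 3a->0: no, ca/bb meet in 0. 3a->1: no, ca/a meet in 1. 3a->2: ok.
cb: 3b undefined. 3b->0: no, aab/cab meet in 0. 3b->1: no, aab/a meet in 1. 3b->2: ok.
cc: 3c undefined. 3c->0: ok.
acb: 1b undefined. 1b->0: ok.
bca: 4a undefined. 4a->0: ok.
bcb: 4b undefined. 4b->0: ok.
bcc: 4c undefined. 4c->0: ok.
All examples now run through 5 states with every (state, symbol) defined. Accept strings end in {2,4}, Reject strings end in {0,1,3}; accept={2,4}.

states=5 start=0 accept={2,4} delta: 0a->1 0b->2 0c->3 1a->3 1b->0 1c->1 2a->0 2b->0 2c->4 3a->2 3b->2 3c->0 4a->0 4b->0 4c->0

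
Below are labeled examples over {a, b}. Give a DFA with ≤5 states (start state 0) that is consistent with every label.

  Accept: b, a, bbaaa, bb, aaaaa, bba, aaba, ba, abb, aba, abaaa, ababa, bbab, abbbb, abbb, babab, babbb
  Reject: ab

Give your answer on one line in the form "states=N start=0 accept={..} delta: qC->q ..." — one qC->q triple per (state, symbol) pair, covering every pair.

states=3 start=0 accept={1,2} delta: 0a->1 0b->2 1a->0 1b->0 2a->2 2b->2

Fold the examples into a partial DFA from state 0: repeatedly fix the first undefined (state, symbol) met by the shortest-then-alphabetical prefix, trying targets in increasing order and rejecting any under which an Accept and a Reject string meet in one state with the same remainder; add a state when all current targets are rejected. Accepting states are where Accept strings end.
a: 0a undefined. 0a->0: no, b/ab meet in 0 with "b" left. Open state 1: 0a->1.
b: 0b undefined. 0b->0: no, bbab/ab meet in 1 with "b" left. 0b->1: no, bb/ab meet in 1 with "b" left. Open state 2: 0b->2.
aa: 1a undefined. 1a->0: ok.
ab: 1b undefined. 1b->0: ok.
ba: 2a undefined. 2a->0: no, aaba/ab meet in 0. 2a->1: no, babab/ab meet in 0. 2a->2: ok.
bb: 2b undefined. 2b->0: no, bb/ab meet in 0. 2b->1: no, bbaaa/ab meet in 0. 2b->2: ok.
All examples now run through 3 states with every (state, symbol) defined. Accept strings end in {1,2}, Reject strings end in {0}; accept={1,2}.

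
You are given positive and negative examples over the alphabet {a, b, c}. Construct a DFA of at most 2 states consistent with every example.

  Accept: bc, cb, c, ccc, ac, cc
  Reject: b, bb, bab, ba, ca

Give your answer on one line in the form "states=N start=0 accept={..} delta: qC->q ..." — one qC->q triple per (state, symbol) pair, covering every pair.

states=2 start=0 accept={1} delta: 0a->0 0b->0 0c->1 1a->0 1b->1 1c->1

State merging on the prefix tree: take the shortest (then alphabetical) example prefix whose next move is undefined and point that move at state 0, else 1, else 2, ...; a target is out if some Accept/Reject pair would then sit in one state with the same input left (inseparable). If every existing state is out, open a new one.
a: 0a undefined. 0a->0: ok.
b: 0b undefined. 0b->0: ok.
c: 0c undefined. 0c->0: no, bc/b meet in 0. Open state 1: 0c->1.
ca: 1a undefined. 1a->0: ok.
cb: 1b undefined. 1b->0: no, cb/b meet in 0. 1b->1: ok.
cc: 1c undefined. 1c->0: no, cc/b meet in 0. 1c->1: ok.
All examples now run through 2 states with every (state, symbol) defined. Accept strings end in {1}, Reject strings end in {0}; accept={1}.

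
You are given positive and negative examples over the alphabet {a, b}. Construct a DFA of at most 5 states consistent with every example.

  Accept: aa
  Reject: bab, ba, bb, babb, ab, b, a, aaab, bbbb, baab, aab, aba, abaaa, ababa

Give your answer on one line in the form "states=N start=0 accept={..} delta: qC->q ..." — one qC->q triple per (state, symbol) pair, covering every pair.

states=3 start=0 accept={2} delta: 0a->1 0b->0 1a->2 1b->0 2a->0 2b->0

Grow the machine one transition at a time. Run the examples from 0; the earliest place one falls off (shortest prefix, ties alphabetical) gets sent to the lowest-numbered state that keeps every Accept/Reject pair distinguishable — a pair clashes when both reach the same state with identical unread suffix — and to a fresh state only if none does.
a: 0a undefined. 0a->0: no, aa/a meet in 0. Open state 1: 0a->1.
b: 0b undefined. 0b->0: ok.
aa: 1a undefined. 1a->0: no, aa/bb meet in 0. 1a->1: no, aa/ba meet in 1. Open state 2: 1a->2.
ab: 1b undefined. 1b->0: ok.
aaa: 2a undefined. 2a->0: ok.
aab: 2b undefined. 2b->0: ok.
All examples now run through 3 states with every (state, symbol) defined. Accept strings end in {2}, Reject strings end in {0,1}; accept={2}.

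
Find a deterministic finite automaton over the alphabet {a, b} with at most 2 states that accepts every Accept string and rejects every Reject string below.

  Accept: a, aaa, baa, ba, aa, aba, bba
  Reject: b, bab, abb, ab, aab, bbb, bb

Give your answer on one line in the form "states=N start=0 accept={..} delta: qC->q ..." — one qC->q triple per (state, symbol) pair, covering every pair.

states=2 start=0 accept={0} delta: 0a->0 0b->1 1a->0 1b->1

State merging on the prefix tree: take the shortest (then alphabetical) example prefix whose next move is undefined and point that move at state 0, else 1, else 2, ...; a target is out if some Accept/Reject pair would then sit in one state with the same input left (inseparable). If every existing state is out, open a new one.
a: 0a undefined. 0a->0: ok.
b: 0b undefined. 0b->0: no, a/b meet in 0. Open state 1: 0b->1.
ba: 1a undefined. 1a->0: ok.
bb: 1b undefined. 1b->0: no, a/abb meet in 0. 1b->1: ok.
All examples now run through 2 states with every (state, symbol) defined. Accept strings end in {0}, Reject strings end in {1}; accept={0}.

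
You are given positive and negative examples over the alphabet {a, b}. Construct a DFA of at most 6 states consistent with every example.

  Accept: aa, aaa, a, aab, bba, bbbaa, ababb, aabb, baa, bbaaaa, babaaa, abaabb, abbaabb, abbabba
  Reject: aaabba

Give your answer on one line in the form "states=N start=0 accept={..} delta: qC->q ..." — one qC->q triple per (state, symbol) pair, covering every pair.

states=4 start=0 accept={0,1,3} delta: 0a->1 0b->0 1a->0 1b->2 2a->0 2b->3 3a->2 3b->0

Fold the examples into a partial DFA from state 0: repeatedly fix the first undefined (state, symbol) met by the shortest-then-alphabetical prefix, trying targets in increasing order and rejecting any under which an Accept and a Reject string meet in one state with the same remainder; add a state when all current targets are rejected. Accepting states are where Accept strings end.
a: 0a undefined. 0a->0: no, bba/aaabba meet in 0 with "bba" left. Open state 1: 0a->1.
b: 0b undefined. 0b->0: ok.
aa: 1a undefined. 1a->0: ok.
ab: 1b undefined. 1b->0: no, aaa/aaabba meet in 1. 1b->1: no, aa/aaabba meet in 0. Open state 2: 1b->2.
aba: 2a undefined. 2a->0: ok.
abb: 2b undefined. 2b->0: no, aaa/aaabba meet in 1. 2b->1: no, aa/aaabba meet in 0. 2b->2: no, aa/aaabba meet in 0. Open state 3: 2b->3.
abba: 3a undefined. 3a->0: no, aa/aaabba meet in 0. 3a->1: no, aaa/aaabba meet in 1. 3a->2: ok.
abbabb: 3b undefined. 3b->0: ok.
All examples now run through 4 states with every (state, symbol) defined. Accept strings end in {0,1,3}, Reject strings end in {2}; accept={0,1,3}.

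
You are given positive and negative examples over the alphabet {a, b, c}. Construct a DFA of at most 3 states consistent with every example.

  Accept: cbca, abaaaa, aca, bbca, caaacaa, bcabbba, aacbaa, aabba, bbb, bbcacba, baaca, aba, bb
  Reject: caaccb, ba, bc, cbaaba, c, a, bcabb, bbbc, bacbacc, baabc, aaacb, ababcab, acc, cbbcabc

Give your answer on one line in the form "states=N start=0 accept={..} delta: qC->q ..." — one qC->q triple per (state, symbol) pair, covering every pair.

states=3 start=0 accept={0,2} delta: 0a->1 0b->0 0c->1 1a->2 1b->1 1c->1 2a->0 2b->1 2c->1

State merging on the prefix tree: take the shortest (then alphabetical) example prefix whose next move is undefined and point that move at state 0, else 1, else 2, ...; a target is out if some Accept/Reject pair would then sit in one state with the same input left (inseparable). If every existing state is out, open a new one.
a: 0a undefined. 0a->0: no, aba/ba meet in 0 with "ba" left. Open state 1: 0a->1.
b: 0b undefined. 0b->0: ok.
c: 0c undefined. 0c->0: no, cbca/ba meet in 1. 0c->1: ok.
aa: 1a undefined. 1a->0: no, bbca/bcabb meet in 0. 1a->1: no, bbca/ba meet in 1. Open state 2: 1a->2.
ab: 1b undefined. 1b->0: no, aba/ba meet in 1. 1b->1: ok.
ac: 1c undefined. 1c->0: no, cbca/ba meet in 1. 1c->1: ok.
aaa: 2a undefined. 2a->0: ok.
aab: 2b undefined. 2b->0: no, caaacaa/bcabb meet in 0. 2b->1: ok.
aac: 2c undefined. 2c->0: no, bbcacba/caaccb meet in 1. 2c->1: ok.
All examples now run through 3 states with every (state, symbol) defined. Accept strings end in {0,2}, Reject strings end in {1}; accept={0,2}.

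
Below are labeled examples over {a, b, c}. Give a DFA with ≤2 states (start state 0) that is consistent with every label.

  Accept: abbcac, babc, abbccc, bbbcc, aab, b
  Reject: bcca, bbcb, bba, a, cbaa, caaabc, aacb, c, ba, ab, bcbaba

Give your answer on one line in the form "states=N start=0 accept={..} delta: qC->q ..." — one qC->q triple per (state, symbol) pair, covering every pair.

states=2 start=0 accept={0} delta: 0a->1 0b->0 0c->1 1a->0 1b->1 1c->0

Fold the examples into a partial DFA from state 0: repeatedly fix the first undefined (state, symbol) met by the shortest-then-alphabetical prefix, trying targets in increasing order and rejecting any under which an Accept and a Reject string meet in one state with the same remainder; add a state when all current targets are rejected. Accepting states are where Accept strings end.
a: 0a undefined. 0a->0: no, aab/ab meet in 0 with "b" left. Open state 1: 0a->1.
b: 0b undefined. 0b->0: ok.
c: 0c undefined. 0c->0: no, bbbcc/bbcb meet in 0. 0c->1: ok.
aa: 1a undefined. 1a->0: ok.
ab: 1b undefined. 1b->0: no, abbcac/bba meet in 1. 1b->1: ok.
bcc: 1c undefined. 1c->0: ok.
All examples now run through 2 states with every (state, symbol) defined. Accept strings end in {0}, Reject strings end in {1}; accept={0}.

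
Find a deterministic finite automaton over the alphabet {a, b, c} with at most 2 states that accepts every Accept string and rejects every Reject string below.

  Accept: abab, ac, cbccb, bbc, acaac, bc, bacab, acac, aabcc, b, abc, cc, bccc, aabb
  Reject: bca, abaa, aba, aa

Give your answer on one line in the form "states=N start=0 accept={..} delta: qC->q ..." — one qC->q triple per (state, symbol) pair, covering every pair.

State merging on the prefix tree: take the shortest (then alphabetical) example prefix whose next move is undefined and point that move at state 0, else 1, else 2, ...; a target is out if some Accept/Reject pair would then sit in one state with the same input left (inseparable). If every existing state is out, open a new one.
a: 0a undefined. 0a->0: ok.
b: 0b undefined. 0b->0: no, abab/abaa meet in 0. Open state 1: 0b->1.
c: 0c undefined. 0c->0: no, ac/aa meet in 0. 0c->1: ok.
ba: 1a undefined. 1a->0: ok.
bb: 1b undefined. 1b->0: no, aabb/abaa meet in 0. 1b->1: ok.
bc: 1c undefined. 1c->0: no, bbc/bca meet in 0. 1c->1: ok.
All examples now run through 2 states with every (state, symbol) defined. Accept strings end in {1}, Reject strings end in {0}; accept={1}.

states=2 start=0 accept={1} delta: 0a->0 0b->1 0c->1 1a->0 1b->1 1c->1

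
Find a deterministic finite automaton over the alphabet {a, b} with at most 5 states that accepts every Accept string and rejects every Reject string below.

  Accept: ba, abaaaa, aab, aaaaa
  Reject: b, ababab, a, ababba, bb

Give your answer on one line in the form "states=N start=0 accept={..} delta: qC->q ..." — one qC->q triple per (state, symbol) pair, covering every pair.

states=3 start=0 accept={2} delta: 0a->1 0b->1 1a->2 1b->1 2a->0 2b->2

State merging on the prefix tree: take the shortest (then alphabetical) example prefix whose next move is undefined and point that move at state 0, else 1, else 2, ...; a target is out if some Accept/Reject pair would then sit in one state with the same input left (inseparable). If every existing state is out, open a new one.
a: 0a undefined. 0a->0: no, aab/b meet in 0 with "b" left. Open state 1: 0a->1.
b: 0b undefined. 0b->0: no, ba/a meet in 1. 0b->1: ok.
aa: 1a undefined. 1a->0: no, aab/b meet in 1. 1a->1: no, ba/b meet in 1. Open state 2: 1a->2.
ab: 1b undefined. 1b->0: no, ba/ababba meet in 2. 1b->1: ok.
aaa: 2a undefined. 2a->0: ok.
aab: 2b undefined. 2b->0: no, ba/ababba meet in 2. 2b->1: no, ba/ababba meet in 2. 2b->2: ok.
All examples now run through 3 states with every (state, symbol) defined. Accept strings end in {2}, Reject strings end in {0,1}; accept={2}.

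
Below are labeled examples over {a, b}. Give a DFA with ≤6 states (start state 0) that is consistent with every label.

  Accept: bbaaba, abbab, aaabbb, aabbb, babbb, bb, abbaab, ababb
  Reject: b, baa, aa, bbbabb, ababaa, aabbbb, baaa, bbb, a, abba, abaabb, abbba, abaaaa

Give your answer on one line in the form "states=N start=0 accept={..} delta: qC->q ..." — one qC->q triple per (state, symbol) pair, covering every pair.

states=4 start=0 accept={0,2} delta: 0a->1 0b->1 1a->1 1b->2 2a->0 2b->3 3a->1 3b->0

Fold the examples into a partial DFA from state 0: repeatedly fix the first undefined (state, symbol) met by the shortest-then-alphabetical prefix, trying targets in increasing order and rejecting any under which an Accept and a Reject string meet in one state with the same remainder; add a state when all current targets are rejected. Accepting states are where Accept strings end.
a: 0a undefined. 0a->0: no, aaabbb/bbb meet in 0 with "bbb" left. Open state 1: 0a->1.
b: 0b undefined. 0b->0: no, bb/b meet in 0. 0b->1: ok.
aa: 1a undefined. 1a->0: no, aaabbb/aabbbb meet in 1 with "bbb" left. 1a->1: ok.
ab: 1b undefined. 1b->0: no, bbaaba/b meet in 1. 1b->1: no, bbaaba/b meet in 1. Open state 2: 1b->2.
aba: 2a undefined. 2a->0: ok.
abb: 2b undefined. 2b->0: no, bbaaba/bbbabb meet in 0. 2b->1: no, bbaaba/abbba meet in 0. 2b->2: no, bbaaba/abba meet in 0. Open state 3: 2b->3.
abba: 3a undefined. 3a->0: no, bbaaba/abba meet in 0. 3a->1: ok.
abbb: 3b undefined. 3b->0: ok.
All examples now run through 4 states with every (state, symbol) defined. Accept strings end in {0,2}, Reject strings end in {1,3}; accept={0,2}.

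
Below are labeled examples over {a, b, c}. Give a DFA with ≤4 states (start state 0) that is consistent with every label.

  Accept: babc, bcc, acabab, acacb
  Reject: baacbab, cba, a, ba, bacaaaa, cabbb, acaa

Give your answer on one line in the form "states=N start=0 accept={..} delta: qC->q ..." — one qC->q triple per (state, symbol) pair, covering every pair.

Fold the examples into a partial DFA from state 0: repeatedly fix the first undefined (state, symbol) met by the shortest-then-alphabetical prefix, trying targets in increasing order and rejecting any under which an Accept and a Reject string meet in one state with the same remainder; add a state when all current targets are rejected. Accepting states are where Accept strings end.
a: 0a undefined. 0a->0: ok.
b: 0b undefined. 0b->0: ok.
c: 0c undefined. 0c->0: no, babc/baacbab meet in 0. Open state 1: 0c->1.
ca: 1a undefined. 1a->0: no, acabab/a meet in 0. 1a->1: no, babc/bacaaaa meet in 1. Open state 2: 1a->2.
cb: 1b undefined. 1b->0: ok.
bcc: 1c undefined. 1c->0: no, bcc/baacbab meet in 0. 1c->1: ok.
cab: 2b undefined. 2b->0: no, acabab/baacbab meet in 0. 2b->1: ok.
acaa: 2a undefined. 2a->0: ok.
acac: 2c undefined. 2c->0: no, acacb/baacbab meet in 0. 2c->1: no, acacb/baacbab meet in 0. 2c->2: ok.
All examples now run through 3 states with every (state, symbol) defined. Accept strings end in {1}, Reject strings end in {0}; accept={1}.

states=3 start=0 accept={1} delta: 0a->0 0b->0 0c->1 1a->2 1b->0 1c->1 2a->0 2b->1 2c->2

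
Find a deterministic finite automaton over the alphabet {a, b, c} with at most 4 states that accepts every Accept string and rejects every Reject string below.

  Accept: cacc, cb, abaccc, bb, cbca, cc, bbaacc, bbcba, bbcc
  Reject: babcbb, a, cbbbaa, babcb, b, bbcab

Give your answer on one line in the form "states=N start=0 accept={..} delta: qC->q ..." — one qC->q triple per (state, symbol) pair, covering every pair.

State merging on the prefix tree: take the shortest (then alphabetical) example prefix whose next move is undefined and point that move at state 0, else 1, else 2, ...; a target is out if some Accept/Reject pair would then sit in one state with the same input left (inseparable). If every existing state is out, open a new one.
a: 0a undefined. 0a->0: ok.
b: 0b undefined. 0b->0: no, cb/babcb meet in 0 with "cb" left. Open state 1: 0b->1.
c: 0c undefined. 0c->0: no, cacc/a meet in 0. 0c->1: ok.
ba: 1a undefined. 1a->0: ok.
bb: 1b undefined. 1b->0: no, cb/a meet in 0. 1b->1: no, cb/b meet in 1. Open state 2: 1b->2.
cc: 1c undefined. 1c->0: no, cacc/a meet in 0. 1c->1: no, cacc/b meet in 1. 1c->2: ok.
bba: 2a undefined. 2a->0: ok.
bbc: 2c undefined. 2c->0: no, abaccc/a meet in 0. 2c->1: no, abaccc/b meet in 1. 2c->2: no, cbca/a meet in 0. Open state 3: 2c->3.
cbb: 2b undefined. 2b->0: ok.
bbca: 3a undefined. 3a->0: no, cbca/a meet in 0. 3a->1: no, cacc/bbcab meet in 2. 3a->2: ok.
bbcb: 3b undefined. 3b->0: no, bbcba/a meet in 0. 3b->1: no, bbcba/a meet in 0. 3b->2: no, bbcba/a meet in 0. 3b->3: ok.
bbcc: 3c undefined. 3c->0: no, bbcc/a meet in 0. 3c->1: no, bbcc/babcbb meet in 1. 3c->2: ok.
All examples now run through 4 states with every (state, symbol) defined. Accept strings end in {2,3}, Reject strings end in {0,1}; accept={2,3}.

states=4 start=0 accept={2,3} delta: 0a->0 0b->1 0c->1 1a->0 1b->2 1c->2 2a->0 2b->0 2c->3 3a->2 3b->3 3c->2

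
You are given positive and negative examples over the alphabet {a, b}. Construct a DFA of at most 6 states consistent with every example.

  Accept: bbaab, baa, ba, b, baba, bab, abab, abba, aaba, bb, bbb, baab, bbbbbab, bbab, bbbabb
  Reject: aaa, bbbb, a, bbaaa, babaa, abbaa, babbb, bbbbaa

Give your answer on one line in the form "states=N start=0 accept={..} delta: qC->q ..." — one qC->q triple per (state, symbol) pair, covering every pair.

State merging on the prefix tree: take the shortest (then alphabetical) example prefix whose next move is undefined and point that move at state 0, else 1, else 2, ...; a target is out if some Accept/Reject pair would then sit in one state with the same input left (inseparable). If every existing state is out, open a new one.
a: 0a undefined. 0a->0: ok.
b: 0b undefined. 0b->0: no, bbaab/aaa meet in 0. Open state 1: 0b->1.
ba: 1a undefined. 1a->0: no, baa/aaa meet in 0. 1a->1: ok.
bb: 1b undefined. 1b->0: no, baba/aaa meet in 0. 1b->1: no, bbaab/bbbb meet in 1. Open state 2: 1b->2.
bba: 2a undefined. 2a->0: no, baba/aaa meet in 0. 2a->1: no, baa/bbaaa meet in 1. 2a->2: no, baba/bbaaa meet in 2. Open state 3: 2a->3.
bbb: 2b undefined. 2b->0: no, baa/bbbb meet in 1. 2b->1: no, bab/bbbb meet in 2. 2b->2: no, bab/bbbb meet in 2. 2b->3: no, bbab/bbbb meet in 3 with "b" left. Open state 4: 2b->4.
bbaa: 3a undefined. 3a->0: ok.
bbab: 3b undefined. 3b->0: no, bbab/aaa meet in 0. 3b->1: ok.
bbba: 4a undefined. 4a->0: ok.
bbbb: 4b undefined. 4b->0: ok.
All examples now run through 5 states with every (state, symbol) defined. Accept strings end in {1,2,3,4}, Reject strings end in {0}; accept={1,2,3,4}.

states=5 start=0 accept={1,2,3,4} delta: 0a->0 0b->1 1a->1 1b->2 2a->3 2b->4 3a->0 3b->1 4a->0 4b->0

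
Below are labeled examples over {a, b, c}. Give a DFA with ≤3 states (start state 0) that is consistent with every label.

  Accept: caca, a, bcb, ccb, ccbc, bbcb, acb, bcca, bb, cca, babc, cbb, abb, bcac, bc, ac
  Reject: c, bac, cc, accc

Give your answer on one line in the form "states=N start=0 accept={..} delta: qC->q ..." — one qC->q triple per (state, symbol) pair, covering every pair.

states=3 start=0 accept={1,2} delta: 0a->1 0b->1 0c->0 1a->0 1b->1 1c->2 2a->1 2b->1 2c->0

Fold the examples into a partial DFA from state 0: repeatedly fix the first undefined (state, symbol) met by the shortest-then-alphabetical prefix, trying targets in increasing order and rejecting any under which an Accept and a Reject string meet in one state with the same remainder; add a state when all current targets are rejected. Accepting states are where Accept strings end.
a: 0a undefined. 0a->0: no, ac/c meet in 0 with "c" left. Open state 1: 0a->1.
b: 0b undefined. 0b->0: no, bc/c meet in 0 with "c" left. 0b->1: ok.
c: 0c undefined. 0c->0: ok.
ab: 1b undefined. 1b->0: no, bb/c meet in 0. 1b->1: ok.
ac: 1c undefined. 1c->0: no, ccbc/c meet in 0. 1c->1: no, a/accc meet in 1. Open state 2: 1c->2.
ba: 1a undefined. 1a->0: ok.
acb: 2b undefined. 2b->0: no, bcb/c meet in 0. 2b->1: ok.
acc: 2c undefined. 2c->0: ok.
bca: 2a undefined. 2a->0: no, caca/c meet in 0. 2a->1: ok.
All examples now run through 3 states with every (state, symbol) defined. Accept strings end in {1,2}, Reject strings end in {0}; accept={1,2}.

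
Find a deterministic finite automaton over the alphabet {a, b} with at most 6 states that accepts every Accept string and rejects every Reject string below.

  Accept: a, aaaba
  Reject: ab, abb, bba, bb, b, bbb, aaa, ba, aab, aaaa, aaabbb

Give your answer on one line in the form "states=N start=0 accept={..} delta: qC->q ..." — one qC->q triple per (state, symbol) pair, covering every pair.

State merging on the prefix tree: take the shortest (then alphabetical) example prefix whose next move is undefined and point that move at state 0, else 1, else 2, ...; a target is out if some Accept/Reject pair would then sit in one state with the same input left (inseparable). If every existing state is out, open a new one.
a: 0a undefined. 0a->0: no, a/aaa meet in 0. Open state 1: 0a->1.
b: 0b undefined. 0b->0: no, a/bba meet in 1. 0b->1: no, a/b meet in 1. Open state 2: 0b->2.
aa: 1a undefined. 1a->0: no, a/aaa meet in 1. 1a->1: no, a/aaa meet in 1. 1a->2: ok.
ab: 1b undefined. 1b->0: ok.
ba: 2a undefined. 2a->0: no, a/aaaa meet in 1. 2a->1: no, a/aaa meet in 1. 2a->2: no, aaaba/bba meet in 2 with "ba" left. Open state 3: 2a->3.
bb: 2b undefined. 2b->0: no, a/bba meet in 1. 2b->1: no, a/bb meet in 1. 2b->2: ok.
aaaa: 3a undefined. 3a->0: ok.
aaab: 3b undefined. 3b->0: ok.
All examples now run through 4 states with every (state, symbol) defined. Accept strings end in {1}, Reject strings end in {0,2,3}; accept={1}.

states=4 start=0 accept={1} delta: 0a->1 0b->2 1a->2 1b->0 2a->3 2b->2 3a->0 3b->0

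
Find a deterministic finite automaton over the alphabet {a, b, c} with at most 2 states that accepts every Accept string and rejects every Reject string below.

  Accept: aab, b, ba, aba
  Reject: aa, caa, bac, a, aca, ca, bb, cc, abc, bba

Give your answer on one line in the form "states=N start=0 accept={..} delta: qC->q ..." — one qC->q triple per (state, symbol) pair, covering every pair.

State merging on the prefix tree: take the shortest (then alphabetical) example prefix whose next move is undefined and point that move at state 0, else 1, else 2, ...; a target is out if some Accept/Reject pair would then sit in one state with the same input left (inseparable). If every existing state is out, open a new one.
a: 0a undefined. 0a->0: ok.
b: 0b undefined. 0b->0: no, aab/aa meet in 0. Open state 1: 0b->1.
c: 0c undefined. 0c->0: ok.
ba: 1a undefined. 1a->0: no, ba/aa meet in 0. 1a->1: ok.
bb: 1b undefined. 1b->0: ok.
abc: 1c undefined. 1c->0: ok.
All examples now run through 2 states with every (state, symbol) defined. Accept strings end in {1}, Reject strings end in {0}; accept={1}.

states=2 start=0 accept={1} delta: 0a->0 0b->1 0c->0 1a->1 1b->0 1c->0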